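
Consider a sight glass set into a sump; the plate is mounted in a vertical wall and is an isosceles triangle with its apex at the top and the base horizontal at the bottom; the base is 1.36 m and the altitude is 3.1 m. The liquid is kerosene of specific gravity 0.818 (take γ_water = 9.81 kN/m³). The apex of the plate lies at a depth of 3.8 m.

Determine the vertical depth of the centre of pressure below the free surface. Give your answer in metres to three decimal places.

h_p = 5.958 m

γ = 0.818 × 9.81 = 8.02458 kN/m³.
With the apex up, the centroid sits 2h/3 = 2 × 3.1/3 = 2.06667 m below the apex, so the centroid depth is h_c = 3.8 + 2.06667 = 5.86667 m.
A = ½ × 1.36 × 3.1 = 2.108 m².
Resultant F = γ·h_c·A = 8.02458 × 5.86667 × 2.108 = 99.2395 kN.
I_c = b·h³/36 = 1.36 × 3.1³/36 = 1.12544 m⁴.
Centre of pressure: y_p = y_c + I_c/(y_c·A) = 5.86667 + 1.12544/(5.86667 × 2.108) = 5.86667 + 0.0910039 = 5.95767 m along the plane.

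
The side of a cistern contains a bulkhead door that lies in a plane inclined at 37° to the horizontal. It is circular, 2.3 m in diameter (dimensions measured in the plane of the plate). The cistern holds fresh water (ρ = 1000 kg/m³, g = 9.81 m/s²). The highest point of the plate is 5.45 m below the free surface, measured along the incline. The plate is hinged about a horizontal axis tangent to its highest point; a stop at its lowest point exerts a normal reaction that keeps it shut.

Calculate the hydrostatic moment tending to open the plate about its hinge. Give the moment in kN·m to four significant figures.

γ = ρg = 1000 × 9.81 = 9810 N/m³ = 9.81 kN/m³.
Let θ = 37° be the plate's angle to the horizontal; measure y along the incline from where the plane meets the free surface. Vertical depth h = y·sinθ with sinθ = 0.601815.
The centroid is at the centre, 1.15 m below the top of the plate, so y_c = 5.45 + 1.15 = 6.6 m and h_c = 6.6 × 0.601815 = 3.97198 m.
A = π(1.15)² = 4.15476 m².
Resultant F = γ·h_c·A = 9.81 × 3.97198 × 4.15476 = 161.891 kN.
I_c = πr⁴/4 = π × 1.15⁴/4 = 1.37367 m⁴.
Centre of pressure: y_p = y_c + I_c/(y_c·A) = 6.6 + 1.37367/(6.6 × 4.15476) = 6.6 + 0.0500948 = 6.65009 m along the plane.
The resultant acts 1.15 + 0.0500948 = 1.20009 m (along the plate) below the hinge at the top edge, so the moment about the hinge is M = F × 1.20009 = 161.891 × 1.20009 = 194.284 kN·m.

M ≈ 194.3 kN·m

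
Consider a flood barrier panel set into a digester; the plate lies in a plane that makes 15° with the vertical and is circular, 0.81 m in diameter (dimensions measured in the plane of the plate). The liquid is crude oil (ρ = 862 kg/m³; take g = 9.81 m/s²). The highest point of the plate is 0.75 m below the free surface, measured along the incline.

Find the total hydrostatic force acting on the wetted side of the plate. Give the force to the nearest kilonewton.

γ = ρg = 862 × 9.81 / 1000 = 8.45622 kN/m³.
The plate makes 15° with the vertical, i.e. θ = 90° − 15° = 75° to the horizontal. Measuring y along the incline from the free-surface line, vertical depth h = y·sinθ with sinθ = 0.965926.
The centroid is at the centre, 0.405 m below the top of the plate, so y_c = 0.75 + 0.405 = 1.155 m and h_c = 1.155 × 0.965926 = 1.11564 m.
A = π(0.405)² = 0.5153 m².
Resultant F = γ·h_c·A = 8.45622 × 1.11564 × 0.5153 = 4.86139 kN.

F ≈ 5 kN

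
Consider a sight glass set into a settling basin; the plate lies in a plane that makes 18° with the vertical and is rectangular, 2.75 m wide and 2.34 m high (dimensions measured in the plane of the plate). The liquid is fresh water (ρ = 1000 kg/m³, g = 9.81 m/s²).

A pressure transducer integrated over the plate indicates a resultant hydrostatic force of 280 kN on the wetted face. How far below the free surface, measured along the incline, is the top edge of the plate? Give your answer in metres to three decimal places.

γ = ρg = 1000 × 9.81 = 9810 N/m³ = 9.81 kN/m³.
A = 2.75 × 2.34 = 6.435 m².
From F = γ·h_c·A, the centroid depth is h_c = 280/(9.81 × 6.435) = 4.43548 m.
The plate makes 18° with the vertical, i.e. θ = 90° − 18° = 72° to the horizontal. Measuring y along the incline from the free-surface line, vertical depth h = y·sinθ with sinθ = 0.951057.
Along the incline, y_c = h_c/sinθ = 4.43548/0.951057 = 4.66374 m.
The centroid lies 2.34/2 = 1.17 m below the top edge, so the top edge sits at y_top = 4.66374 − 1.17 = 3.49374 m along the incline.

y_top ≈ 3.494 m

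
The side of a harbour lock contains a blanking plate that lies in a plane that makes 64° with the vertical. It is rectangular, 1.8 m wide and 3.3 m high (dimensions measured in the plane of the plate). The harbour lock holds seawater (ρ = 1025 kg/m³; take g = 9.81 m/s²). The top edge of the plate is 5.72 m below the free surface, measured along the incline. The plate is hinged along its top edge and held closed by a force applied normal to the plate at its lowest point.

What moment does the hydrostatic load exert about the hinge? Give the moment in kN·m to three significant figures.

γ = ρg = 1025 × 9.81 / 1000 = 10.05525 kN/m³.
The plate makes 64° with the vertical, i.e. θ = 90° − 64° = 26° to the horizontal. Measuring y along the incline from the free-surface line, vertical depth h = y·sinθ with sinθ = 0.438371.
The centroid lies 3.3/2 = 1.65 m below the top edge, so y_c = 5.72 + 1.65 = 7.37 m and h_c = 7.37 × 0.438371 = 3.23079 m.
A = 1.8 × 3.3 = 5.94 m².
Resultant F = γ·h_c·A = 10.05525 × 3.23079 × 5.94 = 192.969 kN.
I_c = b·h³/12 = 1.8 × 3.3³/12 = 5.39055 m⁴.
Centre of pressure: y_p = y_c + I_c/(y_c·A) = 7.37 + 5.39055/(7.37 × 5.94) = 7.37 + 0.123134 = 7.49313 m along the plane.
The resultant acts 1.65 + 0.123134 = 1.77313 m (along the plate) below the hinge at the top edge, so the moment about the hinge is M = F × 1.77313 = 192.969 × 1.77313 = 342.159 kN·m.

M ≈ 342 kN·m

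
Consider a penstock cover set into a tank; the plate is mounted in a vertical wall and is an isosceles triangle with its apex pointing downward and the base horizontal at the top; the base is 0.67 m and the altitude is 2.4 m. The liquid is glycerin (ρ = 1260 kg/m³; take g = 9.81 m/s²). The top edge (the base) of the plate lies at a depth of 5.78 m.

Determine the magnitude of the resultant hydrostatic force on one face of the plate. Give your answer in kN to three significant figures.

γ = ρg = 1260 × 9.81 / 1000 = 12.3606 kN/m³.
With the apex down, the centroid sits h/3 = 2.4/3 = 0.8 m below the base (the top edge), so the centroid depth is h_c = 5.78 + 0.8 = 6.58 m.
A = ½ × 0.67 × 2.4 = 0.804 m².
Resultant F = γ·h_c·A = 12.3606 × 6.58 × 0.804 = 65.3915 kN.

F ≈ 65.4 kN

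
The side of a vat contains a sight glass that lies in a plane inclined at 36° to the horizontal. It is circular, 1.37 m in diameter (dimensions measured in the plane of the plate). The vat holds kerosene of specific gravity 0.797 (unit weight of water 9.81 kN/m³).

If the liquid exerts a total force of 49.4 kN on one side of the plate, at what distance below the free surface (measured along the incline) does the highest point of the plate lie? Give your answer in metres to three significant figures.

γ = 0.797 × 9.81 = 7.81857 kN/m³.
A = π(0.685)² = 1.47411 m².
From F = γ·h_c·A, the centroid depth is h_c = 49.4/(7.81857 × 1.47411) = 4.28617 m.
Let θ = 36° be the plate's angle to the horizontal; measure y along the incline from where the plane meets the free surface. Vertical depth h = y·sinθ with sinθ = 0.587785.
Along the incline, y_c = h_c/sinθ = 4.28617/0.587785 = 7.29207 m.
The centroid is at the centre, 0.685 m below the top of the plate, so the highest point sits at y_top = 7.29207 − 0.685 = 6.60707 m along the incline.

y_top ≈ 6.61 m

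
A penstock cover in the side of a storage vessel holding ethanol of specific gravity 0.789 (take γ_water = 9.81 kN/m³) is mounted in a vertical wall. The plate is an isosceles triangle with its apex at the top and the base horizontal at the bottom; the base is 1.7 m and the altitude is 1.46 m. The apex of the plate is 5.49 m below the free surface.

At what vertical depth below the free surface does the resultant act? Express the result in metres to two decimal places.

h_p = 6.48 m

γ = 0.789 × 9.81 = 7.74009 kN/m³.
With the apex up, the centroid sits 2h/3 = 2 × 1.46/3 = 0.973333 m below the apex, so the centroid depth is h_c = 5.49 + 0.973333 = 6.46333 m.
A = ½ × 1.7 × 1.46 = 1.241 m².
Resultant F = γ·h_c·A = 7.74009 × 6.46333 × 1.241 = 62.0832 kN.
I_c = b·h³/36 = 1.7 × 1.46³/36 = 0.146962 m⁴.
Centre of pressure: y_p = y_c + I_c/(y_c·A) = 6.46333 + 0.146962/(6.46333 × 1.241) = 6.46333 + 0.0183222 = 6.48165 m along the plane.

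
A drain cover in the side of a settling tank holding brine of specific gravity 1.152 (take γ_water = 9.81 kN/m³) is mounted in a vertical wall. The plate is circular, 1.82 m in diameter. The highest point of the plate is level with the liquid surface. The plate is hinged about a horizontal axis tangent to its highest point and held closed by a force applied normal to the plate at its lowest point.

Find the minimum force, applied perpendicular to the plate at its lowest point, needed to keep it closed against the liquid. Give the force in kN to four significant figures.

γ = 1.152 × 9.81 = 11.30112 kN/m³.
The centroid is at the centre, 0.91 m below the top of the plate, so the centroid depth is h_c = 0.91 m.
A = π(0.91)² = 2.60155 m².
Resultant F = γ·h_c·A = 11.30112 × 0.91 × 2.60155 = 26.7544 kN.
I_c = πr⁴/4 = π × 0.91⁴/4 = 0.538586 m⁴.
Centre of pressure: y_p = y_c + I_c/(y_c·A) = 0.91 + 0.538586/(0.91 × 2.60155) = 0.91 + 0.2275 = 1.1375 m along the plane.
The resultant acts 0.91 + 0.2275 = 1.1375 m (along the plate) below the hinge at the top edge, so the moment about the hinge is M = F × 1.1375 = 26.7544 × 1.1375 = 30.4331 kN·m.
A normal force at the bottom, 1.82 m from the hinge, must supply this moment: P = 30.4331/1.82 = 16.7215 kN.

P ≈ 16.72 kN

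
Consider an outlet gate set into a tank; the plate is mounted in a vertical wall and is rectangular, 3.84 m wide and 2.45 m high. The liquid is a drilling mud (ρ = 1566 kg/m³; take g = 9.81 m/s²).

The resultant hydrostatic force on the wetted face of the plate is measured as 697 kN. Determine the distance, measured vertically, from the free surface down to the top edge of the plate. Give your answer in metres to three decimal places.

γ = ρg = 1566 × 9.81 / 1000 = 15.36246 kN/m³.
A = 3.84 × 2.45 = 9.408 m².
From F = γ·h_c·A, the centroid depth is h_c = 697/(15.36246 × 9.408) = 4.82253 m.
The centroid lies 2.45/2 = 1.225 m below the top edge, so the top edge sits at h_top = 4.82253 − 1.225 = 3.59753 m below the surface.

d_top ≈ 3.598 m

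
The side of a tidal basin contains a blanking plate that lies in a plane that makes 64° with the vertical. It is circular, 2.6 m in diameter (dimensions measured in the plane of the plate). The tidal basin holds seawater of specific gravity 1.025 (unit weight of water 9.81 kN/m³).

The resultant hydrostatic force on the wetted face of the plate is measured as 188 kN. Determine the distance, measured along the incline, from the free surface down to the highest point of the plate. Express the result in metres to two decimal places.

y_top ≈ 6.73 m

γ = 1.025 × 9.81 = 10.05525 kN/m³.
A = π(1.3)² = 5.30929 m².
From F = γ·h_c·A, the centroid depth is h_c = 188/(10.05525 × 5.30929) = 3.52151 m.
The plate makes 64° with the vertical, i.e. θ = 90° − 64° = 26° to the horizontal. Measuring y along the incline from the free-surface line, vertical depth h = y·sinθ with sinθ = 0.438371.
Along the incline, y_c = h_c/sinθ = 3.52151/0.438371 = 8.03317 m.
The centroid is at the centre, 1.3 m below the top of the plate, so the highest point sits at y_top = 8.03317 − 1.3 = 6.73317 m along the incline.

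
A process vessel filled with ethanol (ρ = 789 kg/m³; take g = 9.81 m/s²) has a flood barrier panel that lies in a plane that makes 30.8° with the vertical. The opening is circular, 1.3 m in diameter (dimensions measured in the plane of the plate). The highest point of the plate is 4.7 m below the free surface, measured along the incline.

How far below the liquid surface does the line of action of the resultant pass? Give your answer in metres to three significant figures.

h_p = 4.61 m

γ = ρg = 789 × 9.81 / 1000 = 7.74009 kN/m³.
The plate makes 30.8° with the vertical, i.e. θ = 90° − 30.8° = 59.2° to the horizontal. Measuring y along the incline from the free-surface line, vertical depth h = y·sinθ with sinθ = 0.858960.
The centroid is at the centre, 0.65 m below the top of the plate, so y_c = 4.7 + 0.65 = 5.35 m and h_c = 5.35 × 0.858960 = 4.59544 m.
A = π(0.65)² = 1.32732 m².
Resultant F = γ·h_c·A = 7.74009 × 4.59544 × 1.32732 = 47.2116 kN.
I_c = πr⁴/4 = π × 0.65⁴/4 = 0.140198 m⁴.
Centre of pressure: y_p = y_c + I_c/(y_c·A) = 5.35 + 0.140198/(5.35 × 1.32732) = 5.35 + 0.019743 = 5.36974 m along the plane.
Vertically, h_p = y_p·sinθ = 5.36974 × 0.858960 = 4.61239 m.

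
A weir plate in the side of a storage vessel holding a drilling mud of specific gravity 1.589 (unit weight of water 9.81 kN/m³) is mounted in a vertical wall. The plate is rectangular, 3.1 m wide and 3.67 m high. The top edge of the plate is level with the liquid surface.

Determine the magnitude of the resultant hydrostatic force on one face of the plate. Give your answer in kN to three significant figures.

γ = 1.589 × 9.81 = 15.58809 kN/m³.
The centroid lies 3.67/2 = 1.835 m below the top edge, so the centroid depth is h_c = 1.835 m.
A = 3.1 × 3.67 = 11.377 m².
Resultant F = γ·h_c·A = 15.58809 × 1.835 × 11.377 = 325.429 kN.

F ≈ 325 kN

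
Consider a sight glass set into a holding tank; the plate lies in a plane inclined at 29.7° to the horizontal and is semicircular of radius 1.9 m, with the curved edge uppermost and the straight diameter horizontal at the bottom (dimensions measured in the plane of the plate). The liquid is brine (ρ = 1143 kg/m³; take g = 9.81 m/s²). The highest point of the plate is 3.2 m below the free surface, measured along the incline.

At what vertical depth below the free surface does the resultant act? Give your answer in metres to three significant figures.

h_p = 2.16 m

γ = ρg = 1143 × 9.81 / 1000 = 11.21283 kN/m³.
Let θ = 29.7° be the plate's angle to the horizontal; measure y along the incline from where the plane meets the free surface. Vertical depth h = y·sinθ with sinθ = 0.495459.
The centroid lies 4r/(3π) = 0.806385 m above the diameter, so r − 4r/(3π) = 1.9 − 0.806385 = 1.09361 m below the topmost point, so y_c = 3.2 + 1.09361 = 4.29361 m and h_c = 4.29361 × 0.495459 = 2.12731 m.
A = πr²/2 = π × 1.9²/2 = 5.67057 m².
Resultant F = γ·h_c·A = 11.21283 × 2.12731 × 5.67057 = 135.261 kN.
I_c = (π/8 − 8/(9π))·r⁴ = 0.109757 × 1.9⁴ = 1.43036 m⁴.
Centre of pressure: y_p = y_c + I_c/(y_c·A) = 4.29361 + 1.43036/(4.29361 × 5.67057) = 4.29361 + 0.0587484 = 4.35236 m along the plane.
Vertically, h_p = y_p·sinθ = 4.35236 × 0.495459 = 2.15642 m.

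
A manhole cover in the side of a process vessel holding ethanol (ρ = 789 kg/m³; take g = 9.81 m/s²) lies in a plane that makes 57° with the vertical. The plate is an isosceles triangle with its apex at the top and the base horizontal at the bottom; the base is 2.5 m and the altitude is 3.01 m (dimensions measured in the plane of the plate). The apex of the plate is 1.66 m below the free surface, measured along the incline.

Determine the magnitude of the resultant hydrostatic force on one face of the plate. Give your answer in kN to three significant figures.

γ = ρg = 789 × 9.81 / 1000 = 7.74009 kN/m³.
The plate makes 57° with the vertical, i.e. θ = 90° − 57° = 33° to the horizontal. Measuring y along the incline from the free-surface line, vertical depth h = y·sinθ with sinθ = 0.544639.
With the apex up, the centroid sits 2h/3 = 2 × 3.01/3 = 2.00667 m below the apex, so y_c = 1.66 + 2.00667 = 3.66667 m and h_c = 3.66667 × 0.544639 = 1.99701 m.
A = ½ × 2.5 × 3.01 = 3.7625 m².
Resultant F = γ·h_c·A = 7.74009 × 1.99701 × 3.7625 = 58.1571 kN.

F ≈ 58.2 kN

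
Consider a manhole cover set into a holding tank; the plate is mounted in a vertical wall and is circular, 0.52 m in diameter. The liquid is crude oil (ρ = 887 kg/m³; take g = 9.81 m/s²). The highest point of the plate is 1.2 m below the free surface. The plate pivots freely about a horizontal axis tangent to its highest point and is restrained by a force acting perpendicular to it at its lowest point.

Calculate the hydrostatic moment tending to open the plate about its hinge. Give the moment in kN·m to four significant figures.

γ = ρg = 887 × 9.81 / 1000 = 8.70147 kN/m³.
The centroid is at the centre, 0.26 m below the top of the plate, so the centroid depth is h_c = 1.2 + 0.26 = 1.46 m.
A = π(0.26)² = 0.212372 m².
Resultant F = γ·h_c·A = 8.70147 × 1.46 × 0.212372 = 2.698 kN.
I_c = πr⁴/4 = π × 0.26⁴/4 = 0.00358908 m⁴.
Centre of pressure: y_p = y_c + I_c/(y_c·A) = 1.46 + 0.00358908/(1.46 × 0.212372) = 1.46 + 0.0115753 = 1.47158 m along the plane.
The resultant acts 0.26 + 0.0115753 = 0.271575 m (along the plate) below the hinge at the top edge, so the moment about the hinge is M = F × 0.271575 = 2.698 × 0.271575 = 0.732709 kN·m.

M ≈ 0.7327 kN·m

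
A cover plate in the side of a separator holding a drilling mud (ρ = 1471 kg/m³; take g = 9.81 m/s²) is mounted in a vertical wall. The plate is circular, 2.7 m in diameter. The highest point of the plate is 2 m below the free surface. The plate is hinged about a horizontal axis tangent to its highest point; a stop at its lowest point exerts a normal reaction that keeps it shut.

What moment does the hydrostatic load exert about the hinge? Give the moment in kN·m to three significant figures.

γ = ρg = 1471 × 9.81 / 1000 = 14.43051 kN/m³.
The centroid is at the centre, 1.35 m below the top of the plate, so the centroid depth is h_c = 2 + 1.35 = 3.35 m.
A = π(1.35)² = 5.72555 m².
Resultant F = γ·h_c·A = 14.43051 × 3.35 × 5.72555 = 276.786 kN.
I_c = πr⁴/4 = π × 1.35⁴/4 = 2.6087 m⁴.
Centre of pressure: y_p = y_c + I_c/(y_c·A) = 3.35 + 2.6087/(3.35 × 5.72555) = 3.35 + 0.136007 = 3.48601 m along the plane.
The resultant acts 1.35 + 0.136007 = 1.48601 m (along the plate) below the hinge at the top edge, so the moment about the hinge is M = F × 1.48601 = 276.786 × 1.48601 = 411.307 kN·m.

M ≈ 411 kN·m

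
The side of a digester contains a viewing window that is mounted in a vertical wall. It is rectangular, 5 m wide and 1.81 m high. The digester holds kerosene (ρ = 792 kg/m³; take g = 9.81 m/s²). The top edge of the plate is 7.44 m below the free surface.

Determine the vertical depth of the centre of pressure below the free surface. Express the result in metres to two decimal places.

h_p = 8.38 m

γ = ρg = 792 × 9.81 / 1000 = 7.76952 kN/m³.
The centroid lies 1.81/2 = 0.905 m below the top edge, so the centroid depth is h_c = 7.44 + 0.905 = 8.345 m.
A = 5 × 1.81 = 9.05 m².
Resultant F = γ·h_c·A = 7.76952 × 8.345 × 9.05 = 586.772 kN.
I_c = b·h³/12 = 5 × 1.81³/12 = 2.47073 m⁴.
Centre of pressure: y_p = y_c + I_c/(y_c·A) = 8.345 + 2.47073/(8.345 × 9.05) = 8.345 + 0.0327153 = 8.37772 m along the plane.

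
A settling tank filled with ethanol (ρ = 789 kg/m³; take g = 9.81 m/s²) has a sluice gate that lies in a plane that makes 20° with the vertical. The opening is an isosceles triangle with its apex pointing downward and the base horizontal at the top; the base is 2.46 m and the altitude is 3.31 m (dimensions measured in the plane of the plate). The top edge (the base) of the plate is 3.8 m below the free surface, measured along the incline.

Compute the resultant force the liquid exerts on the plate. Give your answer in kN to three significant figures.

γ = ρg = 789 × 9.81 / 1000 = 7.74009 kN/m³.
The plate makes 20° with the vertical, i.e. θ = 90° − 20° = 70° to the horizontal. Measuring y along the incline from the free-surface line, vertical depth h = y·sinθ with sinθ = 0.939693.
With the apex down, the centroid sits h/3 = 3.31/3 = 1.10333 m below the base (the top edge), so y_c = 3.8 + 1.10333 = 4.90333 m and h_c = 4.90333 × 0.939693 = 4.60762 m.
A = ½ × 2.46 × 3.31 = 4.0713 m².
Resultant F = γ·h_c·A = 7.74009 × 4.60762 × 4.0713 = 145.196 kN.

F ≈ 145 kN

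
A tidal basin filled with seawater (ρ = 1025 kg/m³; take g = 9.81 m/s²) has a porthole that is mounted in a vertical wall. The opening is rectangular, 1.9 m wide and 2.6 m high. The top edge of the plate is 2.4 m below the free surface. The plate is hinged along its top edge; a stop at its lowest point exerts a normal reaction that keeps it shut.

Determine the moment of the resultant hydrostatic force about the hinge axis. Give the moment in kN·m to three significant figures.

M ≈ 267 kN·m

γ = ρg = 1025 × 9.81 / 1000 = 10.05525 kN/m³.
The centroid lies 2.6/2 = 1.3 m below the top edge, so the centroid depth is h_c = 2.4 + 1.3 = 3.7 m.
A = 1.9 × 2.6 = 4.94 m².
Resultant F = γ·h_c·A = 10.05525 × 3.7 × 4.94 = 183.79 kN.
I_c = b·h³/12 = 1.9 × 2.6³/12 = 2.78287 m⁴.
Centre of pressure: y_p = y_c + I_c/(y_c·A) = 3.7 + 2.78287/(3.7 × 4.94) = 3.7 + 0.152252 = 3.85225 m along the plane.
The resultant acts 1.3 + 0.152252 = 1.45225 m (along the plate) below the hinge at the top edge, so the moment about the hinge is M = F × 1.45225 = 183.79 × 1.45225 = 266.909 kN·m.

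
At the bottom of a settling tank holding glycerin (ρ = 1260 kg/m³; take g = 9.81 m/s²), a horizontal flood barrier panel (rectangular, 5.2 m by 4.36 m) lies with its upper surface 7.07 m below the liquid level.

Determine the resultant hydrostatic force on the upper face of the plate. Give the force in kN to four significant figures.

F ≈ 1981 kN

γ = ρg = 1260 × 9.81 / 1000 = 12.3606 kN/m³.
The plate is horizontal, so pressure is uniform at p = γ·h = 12.3606 × 7.07 = 87.3894 kN/m².
A = 5.2 × 4.36 = 22.672 m².
F = p·A = 87.3894 × 22.672 = 1981.29 kN.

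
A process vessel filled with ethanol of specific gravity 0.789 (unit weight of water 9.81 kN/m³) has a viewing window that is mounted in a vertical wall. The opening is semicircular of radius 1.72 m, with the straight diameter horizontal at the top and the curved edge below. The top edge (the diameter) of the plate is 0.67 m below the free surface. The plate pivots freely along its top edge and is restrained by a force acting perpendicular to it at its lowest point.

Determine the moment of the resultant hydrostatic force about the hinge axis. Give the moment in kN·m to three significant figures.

γ = 0.789 × 9.81 = 7.74009 kN/m³.
The centroid of a semicircle lies 4r/(3π) = 0.729991 m from the diameter, here below the top edge, so the centroid depth is h_c = 0.67 + 0.729991 = 1.39999 m.
A = πr²/2 = π × 1.72²/2 = 4.64704 m².
Resultant F = γ·h_c·A = 7.74009 × 1.39999 × 4.64704 = 50.3556 kN.
I_c = (π/8 − 8/(9π))·r⁴ = 0.109757 × 1.72⁴ = 0.960608 m⁴.
Centre of pressure: y_p = y_c + I_c/(y_c·A) = 1.39999 + 0.960608/(1.39999 × 4.64704) = 1.39999 + 0.147654 = 1.54764 m along the plane.
The resultant acts 0.729991 + 0.147654 = 0.877645 m (along the plate) below the hinge at the top edge, so the moment about the hinge is M = F × 0.877645 = 50.3556 × 0.877645 = 44.1943 kN·m.

M ≈ 44.2 kN·m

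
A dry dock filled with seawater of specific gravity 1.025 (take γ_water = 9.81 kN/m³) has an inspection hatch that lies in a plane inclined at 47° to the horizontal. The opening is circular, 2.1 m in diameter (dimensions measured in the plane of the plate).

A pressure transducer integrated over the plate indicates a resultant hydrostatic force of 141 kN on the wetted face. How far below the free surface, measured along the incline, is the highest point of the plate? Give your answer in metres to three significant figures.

γ = 1.025 × 9.81 = 10.05525 kN/m³.
A = π(1.05)² = 3.46361 m².
From F = γ·h_c·A, the centroid depth is h_c = 141/(10.05525 × 3.46361) = 4.04853 m.
Let θ = 47° be the plate's angle to the horizontal; measure y along the incline from where the plane meets the free surface. Vertical depth h = y·sinθ with sinθ = 0.731354.
Along the incline, y_c = h_c/sinθ = 4.04853/0.731354 = 5.53566 m.
The centroid is at the centre, 1.05 m below the top of the plate, so the highest point sits at y_top = 5.53566 − 1.05 = 4.48566 m along the incline.

y_top ≈ 4.49 m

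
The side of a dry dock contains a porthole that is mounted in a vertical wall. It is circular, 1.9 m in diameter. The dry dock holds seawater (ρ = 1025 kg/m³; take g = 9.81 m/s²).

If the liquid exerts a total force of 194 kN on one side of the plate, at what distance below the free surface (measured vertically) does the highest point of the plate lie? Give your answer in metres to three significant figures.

d_top ≈ 5.85 m

γ = ρg = 1025 × 9.81 / 1000 = 10.05525 kN/m³.
A = π(0.95)² = 2.83529 m².
From F = γ·h_c·A, the centroid depth is h_c = 194/(10.05525 × 2.83529) = 6.80474 m.
The centroid is at the centre, 0.95 m below the top of the plate, so the highest point sits at h_top = 6.80474 − 0.95 = 5.85474 m below the surface.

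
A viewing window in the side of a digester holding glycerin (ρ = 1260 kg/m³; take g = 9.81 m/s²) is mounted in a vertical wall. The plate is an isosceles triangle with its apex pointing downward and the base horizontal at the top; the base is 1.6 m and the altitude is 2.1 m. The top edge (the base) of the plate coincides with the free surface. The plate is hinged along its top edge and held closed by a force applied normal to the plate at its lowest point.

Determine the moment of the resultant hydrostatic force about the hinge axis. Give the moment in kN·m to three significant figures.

γ = ρg = 1260 × 9.81 / 1000 = 12.3606 kN/m³.
With the apex down, the centroid sits h/3 = 2.1/3 = 0.7 m below the base (the top edge), so the centroid depth is h_c = 0.7 m.
A = ½ × 1.6 × 2.1 = 1.68 m².
Resultant F = γ·h_c·A = 12.3606 × 0.7 × 1.68 = 14.5361 kN.
I_c = b·h³/36 = 1.6 × 2.1³/36 = 0.4116 m⁴.
Centre of pressure: y_p = y_c + I_c/(y_c·A) = 0.7 + 0.4116/(0.7 × 1.68) = 0.7 + 0.35 = 1.05 m along the plane.
The resultant acts 0.7 + 0.35 = 1.05 m (along the plate) below the hinge at the top edge, so the moment about the hinge is M = F × 1.05 = 14.5361 × 1.05 = 15.2629 kN·m.

M ≈ 15.3 kN·m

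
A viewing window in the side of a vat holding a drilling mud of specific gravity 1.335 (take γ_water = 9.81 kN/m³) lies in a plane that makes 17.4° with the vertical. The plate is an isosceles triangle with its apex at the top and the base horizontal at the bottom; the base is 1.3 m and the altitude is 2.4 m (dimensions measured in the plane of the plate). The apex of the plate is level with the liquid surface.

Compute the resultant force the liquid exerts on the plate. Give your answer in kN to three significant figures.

γ = 1.335 × 9.81 = 13.09635 kN/m³.
The plate makes 17.4° with the vertical, i.e. θ = 90° − 17.4° = 72.6° to the horizontal. Measuring y along the incline from the free-surface line, vertical depth h = y·sinθ with sinθ = 0.954240.
With the apex up, the centroid sits 2h/3 = 2 × 2.4/3 = 1.6 m below the apex, so y_c = 1.6 m and h_c = 1.6 × 0.954240 = 1.52678 m.
A = ½ × 1.3 × 2.4 = 1.56 m².
Resultant F = γ·h_c·A = 13.09635 × 1.52678 × 1.56 = 31.1926 kN.

F ≈ 31.2 kN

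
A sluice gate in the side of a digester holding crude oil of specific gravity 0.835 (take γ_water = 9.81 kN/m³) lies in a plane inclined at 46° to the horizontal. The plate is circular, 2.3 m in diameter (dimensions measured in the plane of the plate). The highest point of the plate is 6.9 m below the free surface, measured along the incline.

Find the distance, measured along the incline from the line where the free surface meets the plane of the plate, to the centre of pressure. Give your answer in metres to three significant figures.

γ = 0.835 × 9.81 = 8.19135 kN/m³.
Let θ = 46° be the plate's angle to the horizontal; measure y along the incline from where the plane meets the free surface. Vertical depth h = y·sinθ with sinθ = 0.719340.
The centroid is at the centre, 1.15 m below the top of the plate, so y_c = 6.9 + 1.15 = 8.05 m and h_c = 8.05 × 0.719340 = 5.79069 m.
A = π(1.15)² = 4.15476 m².
Resultant F = γ·h_c·A = 8.19135 × 5.79069 × 4.15476 = 197.075 kN.
I_c = πr⁴/4 = π × 1.15⁴/4 = 1.37367 m⁴.
Centre of pressure: y_p = y_c + I_c/(y_c·A) = 8.05 + 1.37367/(8.05 × 4.15476) = 8.05 + 0.0410715 = 8.09107 m along the plane.

y_p = 8.09 m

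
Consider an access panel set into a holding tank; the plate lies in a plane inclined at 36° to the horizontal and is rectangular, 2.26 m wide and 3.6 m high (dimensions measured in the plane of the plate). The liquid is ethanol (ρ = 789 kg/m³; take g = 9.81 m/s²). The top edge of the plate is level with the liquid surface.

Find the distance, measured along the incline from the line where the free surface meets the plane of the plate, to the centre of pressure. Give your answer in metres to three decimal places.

γ = ρg = 789 × 9.81 / 1000 = 7.74009 kN/m³.
Let θ = 36° be the plate's angle to the horizontal; measure y along the incline from where the plane meets the free surface. Vertical depth h = y·sinθ with sinθ = 0.587785.
The centroid lies 3.6/2 = 1.8 m below the top edge, so y_c = 1.8 m and h_c = 1.8 × 0.587785 = 1.05801 m.
A = 2.26 × 3.6 = 8.136 m².
Resultant F = γ·h_c·A = 7.74009 × 1.05801 × 8.136 = 66.6265 kN.
I_c = b·h³/12 = 2.26 × 3.6³/12 = 8.78688 m⁴.
Centre of pressure: y_p = y_c + I_c/(y_c·A) = 1.8 + 8.78688/(1.8 × 8.136) = 1.8 + 0.6 = 2.4 m along the plane.

y_p = 2.400 m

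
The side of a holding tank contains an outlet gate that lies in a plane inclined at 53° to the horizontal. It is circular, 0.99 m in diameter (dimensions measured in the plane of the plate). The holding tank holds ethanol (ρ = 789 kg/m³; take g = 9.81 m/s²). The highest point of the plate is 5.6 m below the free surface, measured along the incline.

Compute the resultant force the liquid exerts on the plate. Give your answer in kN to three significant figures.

γ = ρg = 789 × 9.81 / 1000 = 7.74009 kN/m³.
Let θ = 53° be the plate's angle to the horizontal; measure y along the incline from where the plane meets the free surface. Vertical depth h = y·sinθ with sinθ = 0.798636.
The centroid is at the centre, 0.495 m below the top of the plate, so y_c = 5.6 + 0.495 = 6.095 m and h_c = 6.095 × 0.798636 = 4.86769 m.
A = π(0.495)² = 0.769769 m².
Resultant F = γ·h_c·A = 7.74009 × 4.86769 × 0.769769 = 29.0021 kN.

F ≈ 29.0 kN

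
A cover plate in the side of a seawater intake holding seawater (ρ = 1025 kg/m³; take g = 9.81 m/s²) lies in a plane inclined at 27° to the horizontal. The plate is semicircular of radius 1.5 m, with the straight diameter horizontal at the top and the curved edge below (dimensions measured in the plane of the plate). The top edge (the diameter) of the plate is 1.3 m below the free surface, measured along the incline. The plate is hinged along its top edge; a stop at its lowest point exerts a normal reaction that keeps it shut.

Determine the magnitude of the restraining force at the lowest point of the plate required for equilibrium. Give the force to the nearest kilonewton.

P ≈ 15 kN

γ = ρg = 1025 × 9.81 / 1000 = 10.05525 kN/m³.
Let θ = 27° be the plate's angle to the horizontal; measure y along the incline from where the plane meets the free surface. Vertical depth h = y·sinθ with sinθ = 0.453990.
The centroid of a semicircle lies 4r/(3π) = 0.63662 m from the diameter, here below the top edge, so y_c = 1.3 + 0.63662 = 1.93662 m and h_c = 1.93662 × 0.453990 = 0.879206 m.
A = πr²/2 = π × 1.5²/2 = 3.53429 m².
Resultant F = γ·h_c·A = 10.05525 × 0.879206 × 3.53429 = 31.2454 kN.
I_c = (π/8 − 8/(9π))·r⁴ = 0.109757 × 1.5⁴ = 0.555645 m⁴.
Centre of pressure: y_p = y_c + I_c/(y_c·A) = 1.93662 + 0.555645/(1.93662 × 3.53429) = 1.93662 + 0.0811803 = 2.0178 m along the plane.
The resultant acts 0.63662 + 0.0811803 = 0.7178 m (along the plate) below the hinge at the top edge, so the moment about the hinge is M = F × 0.7178 = 31.2454 × 0.7178 = 22.4279 kN·m.
A normal force at the bottom, 1.5 m from the hinge, must supply this moment: P = 22.4279/1.5 = 14.9519 kN.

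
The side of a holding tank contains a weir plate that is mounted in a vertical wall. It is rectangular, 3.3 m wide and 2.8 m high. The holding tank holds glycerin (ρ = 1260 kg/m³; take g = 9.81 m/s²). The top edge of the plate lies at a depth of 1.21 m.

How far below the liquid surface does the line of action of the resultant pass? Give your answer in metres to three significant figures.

h_p = 2.86 m

γ = ρg = 1260 × 9.81 / 1000 = 12.3606 kN/m³.
The centroid lies 2.8/2 = 1.4 m below the top edge, so the centroid depth is h_c = 1.21 + 1.4 = 2.61 m.
A = 3.3 × 2.8 = 9.24 m².
Resultant F = γ·h_c·A = 12.3606 × 2.61 × 9.24 = 298.093 kN.
I_c = b·h³/12 = 3.3 × 2.8³/12 = 6.0368 m⁴.
Centre of pressure: y_p = y_c + I_c/(y_c·A) = 2.61 + 6.0368/(2.61 × 9.24) = 2.61 + 0.250319 = 2.86032 m along the plane.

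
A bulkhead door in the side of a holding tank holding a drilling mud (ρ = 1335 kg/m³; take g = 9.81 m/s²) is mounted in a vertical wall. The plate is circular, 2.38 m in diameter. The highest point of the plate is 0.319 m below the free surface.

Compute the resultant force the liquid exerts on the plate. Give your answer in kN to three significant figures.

γ = ρg = 1335 × 9.81 / 1000 = 13.09635 kN/m³.
The centroid is at the centre, 1.19 m below the top of the plate, so the centroid depth is h_c = 0.319 + 1.19 = 1.509 m.
A = π(1.19)² = 4.44881 m².
Resultant F = γ·h_c·A = 13.09635 × 1.509 × 4.44881 = 87.9191 kN.

F ≈ 87.9 kN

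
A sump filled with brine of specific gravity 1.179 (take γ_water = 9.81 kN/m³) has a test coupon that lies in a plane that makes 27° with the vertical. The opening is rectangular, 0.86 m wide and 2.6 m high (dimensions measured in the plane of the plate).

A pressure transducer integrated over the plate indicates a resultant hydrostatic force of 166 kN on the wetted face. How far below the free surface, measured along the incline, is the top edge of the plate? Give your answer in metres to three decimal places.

γ = 1.179 × 9.81 = 11.56599 kN/m³.
A = 0.86 × 2.6 = 2.236 m².
From F = γ·h_c·A, the centroid depth is h_c = 166/(11.56599 × 2.236) = 6.41879 m.
The plate makes 27° with the vertical, i.e. θ = 90° − 27° = 63° to the horizontal. Measuring y along the incline from the free-surface line, vertical depth h = y·sinθ with sinθ = 0.891007.
Along the incline, y_c = h_c/sinθ = 6.41879/0.891007 = 7.20397 m.
The centroid lies 2.6/2 = 1.3 m below the top edge, so the top edge sits at y_top = 7.20397 − 1.3 = 5.90397 m along the incline.

y_top ≈ 5.904 m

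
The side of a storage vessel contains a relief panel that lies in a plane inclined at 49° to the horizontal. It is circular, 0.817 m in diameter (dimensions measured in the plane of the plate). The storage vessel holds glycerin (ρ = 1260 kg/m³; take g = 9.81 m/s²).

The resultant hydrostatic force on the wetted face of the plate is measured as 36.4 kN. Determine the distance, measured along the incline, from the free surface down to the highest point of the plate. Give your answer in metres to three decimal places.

γ = ρg = 1260 × 9.81 / 1000 = 12.3606 kN/m³.
A = π(0.4085)² = 0.524245 m².
From F = γ·h_c·A, the centroid depth is h_c = 36.4/(12.3606 × 0.524245) = 5.6173 m.
Let θ = 49° be the plate's angle to the horizontal; measure y along the incline from where the plane meets the free surface. Vertical depth h = y·sinθ with sinθ = 0.754710.
Along the incline, y_c = h_c/sinθ = 5.6173/0.754710 = 7.44299 m.
The centroid is at the centre, 0.4085 m below the top of the plate, so the highest point sits at y_top = 7.44299 − 0.4085 = 7.03449 m along the incline.

y_top ≈ 7.034 m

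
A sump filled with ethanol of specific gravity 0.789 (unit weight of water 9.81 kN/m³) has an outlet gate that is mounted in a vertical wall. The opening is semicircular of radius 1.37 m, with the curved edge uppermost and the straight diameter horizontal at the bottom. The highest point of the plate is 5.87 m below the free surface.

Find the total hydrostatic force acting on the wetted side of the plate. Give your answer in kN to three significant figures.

F ≈ 152 kN

γ = 0.789 × 9.81 = 7.74009 kN/m³.
The centroid lies 4r/(3π) = 0.581446 m above the diameter, so r − 4r/(3π) = 1.37 − 0.581446 = 0.788554 m below the topmost point, so the centroid depth is h_c = 5.87 + 0.788554 = 6.65855 m.
A = πr²/2 = π × 1.37²/2 = 2.94823 m².
Resultant F = γ·h_c·A = 7.74009 × 6.65855 × 2.94823 = 151.945 kN.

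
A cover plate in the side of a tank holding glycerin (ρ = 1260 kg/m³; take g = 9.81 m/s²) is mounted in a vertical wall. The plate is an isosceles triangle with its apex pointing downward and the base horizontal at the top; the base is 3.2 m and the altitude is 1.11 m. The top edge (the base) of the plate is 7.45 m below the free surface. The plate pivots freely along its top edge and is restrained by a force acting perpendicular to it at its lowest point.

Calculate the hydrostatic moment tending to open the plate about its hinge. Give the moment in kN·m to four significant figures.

M ≈ 65.02 kN·m

γ = ρg = 1260 × 9.81 / 1000 = 12.3606 kN/m³.
With the apex down, the centroid sits h/3 = 1.11/3 = 0.37 m below the base (the top edge), so the centroid depth is h_c = 7.45 + 0.37 = 7.82 m.
A = ½ × 3.2 × 1.11 = 1.776 m².
Resultant F = γ·h_c·A = 12.3606 × 7.82 × 1.776 = 171.668 kN.
I_c = b·h³/36 = 3.2 × 1.11³/36 = 0.121567 m⁴.
Centre of pressure: y_p = y_c + I_c/(y_c·A) = 7.82 + 0.121567/(7.82 × 1.776) = 7.82 + 0.00875318 = 7.82875 m along the plane.
The resultant acts 0.37 + 0.00875318 = 0.378753 m (along the plate) below the hinge at the top edge, so the moment about the hinge is M = F × 0.378753 = 171.668 × 0.378753 = 65.0198 kN·m.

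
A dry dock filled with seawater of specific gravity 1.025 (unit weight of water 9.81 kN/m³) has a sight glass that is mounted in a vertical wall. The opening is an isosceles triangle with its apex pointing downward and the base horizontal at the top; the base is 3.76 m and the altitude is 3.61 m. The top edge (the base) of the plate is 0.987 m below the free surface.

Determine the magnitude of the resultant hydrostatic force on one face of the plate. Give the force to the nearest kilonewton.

γ = 1.025 × 9.81 = 10.05525 kN/m³.
With the apex down, the centroid sits h/3 = 3.61/3 = 1.20333 m below the base (the top edge), so the centroid depth is h_c = 0.987 + 1.20333 = 2.19033 m.
A = ½ × 3.76 × 3.61 = 6.7868 m².
Resultant F = γ·h_c·A = 10.05525 × 2.19033 × 6.7868 = 149.475 kN.

F ≈ 149 kN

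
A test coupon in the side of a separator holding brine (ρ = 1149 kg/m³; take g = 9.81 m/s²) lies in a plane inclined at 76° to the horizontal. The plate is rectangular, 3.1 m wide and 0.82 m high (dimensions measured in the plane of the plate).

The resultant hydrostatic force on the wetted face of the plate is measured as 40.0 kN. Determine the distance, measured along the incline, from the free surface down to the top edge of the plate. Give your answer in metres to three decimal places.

y_top ≈ 1.029 m

γ = ρg = 1149 × 9.81 / 1000 = 11.27169 kN/m³.
A = 3.1 × 0.82 = 2.542 m².
From F = γ·h_c·A, the centroid depth is h_c = 40.0/(11.27169 × 2.542) = 1.39603 m.
Let θ = 76° be the plate's angle to the horizontal; measure y along the incline from where the plane meets the free surface. Vertical depth h = y·sinθ with sinθ = 0.970296.
Along the incline, y_c = h_c/sinθ = 1.39603/0.970296 = 1.43877 m.
The centroid lies 0.82/2 = 0.41 m below the top edge, so the top edge sits at y_top = 1.43877 − 0.41 = 1.02877 m along the incline.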